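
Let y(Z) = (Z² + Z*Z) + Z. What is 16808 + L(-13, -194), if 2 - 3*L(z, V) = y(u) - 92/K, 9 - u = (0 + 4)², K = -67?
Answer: 3372353/201 ≈ 16778.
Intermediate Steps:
u = -7 (u = 9 - (0 + 4)² = 9 - 1*4² = 9 - 1*16 = 9 - 16 = -7)
y(Z) = Z + 2*Z² (y(Z) = (Z² + Z²) + Z = 2*Z² + Z = Z + 2*Z²)
L(z, V) = -6055/201 (L(z, V) = ⅔ - (-7*(1 + 2*(-7)) - 92/(-67))/3 = ⅔ - (-7*(1 - 14) - 92*(-1/67))/3 = ⅔ - (-7*(-13) + 92/67)/3 = ⅔ - (91 + 92/67)/3 = ⅔ - ⅓*6189/67 = ⅔ - 2063/67 = -6055/201)
16808 + L(-13, -194) = 16808 - 6055/201 = 3372353/201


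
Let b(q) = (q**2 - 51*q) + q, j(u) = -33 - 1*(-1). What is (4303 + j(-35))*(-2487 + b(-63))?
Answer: 19783272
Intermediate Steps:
j(u) = -32 (j(u) = -33 + 1 = -32)
b(q) = q**2 - 50*q
(4303 + j(-35))*(-2487 + b(-63)) = (4303 - 32)*(-2487 - 63*(-50 - 63)) = 4271*(-2487 - 63*(-113)) = 4271*(-2487 + 7119) = 4271*4632 = 19783272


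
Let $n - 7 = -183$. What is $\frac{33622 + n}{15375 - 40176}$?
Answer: $- \frac{4778}{3543} \approx -1.3486$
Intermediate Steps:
$n = -176$ ($n = 7 - 183 = -176$)
$\frac{33622 + n}{15375 - 40176} = \frac{33622 - 176}{15375 - 40176} = \frac{33446}{-24801} = 33446 \left(- \frac{1}{24801}\right) = - \frac{4778}{3543}$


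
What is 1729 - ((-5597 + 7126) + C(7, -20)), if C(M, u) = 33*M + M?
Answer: -38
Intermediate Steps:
C(M, u) = 34*M
1729 - ((-5597 + 7126) + C(7, -20)) = 1729 - ((-5597 + 7126) + 34*7) = 1729 - (1529 + 238) = 1729 - 1*1767 = 1729 - 1767 = -38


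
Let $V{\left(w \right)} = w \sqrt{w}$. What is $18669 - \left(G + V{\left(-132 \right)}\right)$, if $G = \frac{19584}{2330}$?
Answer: $\frac{21739593}{1165} + 264 i \sqrt{33} \approx 18661.0 + 1516.6 i$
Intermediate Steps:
$G = \frac{9792}{1165}$ ($G = 19584 \cdot \frac{1}{2330} = \frac{9792}{1165} \approx 8.4052$)
$V{\left(w \right)} = w^{\frac{3}{2}}$
$18669 - \left(G + V{\left(-132 \right)}\right) = 18669 - \left(\frac{9792}{1165} + \left(-132\right)^{\frac{3}{2}}\right) = 18669 - \left(\frac{9792}{1165} - 264 i \sqrt{33}\right) = \frac{21739593}{1165} + 264 i \sqrt{33}$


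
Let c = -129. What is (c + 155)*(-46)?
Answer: -1196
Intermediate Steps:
(c + 155)*(-46) = (-129 + 155)*(-46) = 26*(-46) = -1196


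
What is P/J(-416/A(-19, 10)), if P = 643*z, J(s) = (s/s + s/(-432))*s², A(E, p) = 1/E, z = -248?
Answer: 538191/3646873984 ≈ 0.00014758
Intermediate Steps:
J(s) = s²*(1 - s/432) (J(s) = (1 + s*(-1/432))*s² = (1 - s/432)*s² = s²*(1 - s/432))
P = -159464 (P = 643*(-248) = -159464)
P/J(-416/A(-19, 10)) = -159464*27/(3904576*(432 - (-416)/(1/(-19)))) = -159464*27/(3904576*(432 - (-416)/(-1/19))) = -159464*27/(3904576*(432 - (-416)*(-19))) = -159464*27/(3904576*(432 - 1*7904)) = -159464*27/(3904576*(432 - 7904)) = -159464/((1/432)*62473216*(-7472)) = -159464/(-29174991872/27) = -159464*(-27/29174991872) = 538191/3646873984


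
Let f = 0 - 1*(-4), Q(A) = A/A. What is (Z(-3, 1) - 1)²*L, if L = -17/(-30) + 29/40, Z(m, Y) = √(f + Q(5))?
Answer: 31/4 - 31*√5/12 ≈ 1.9735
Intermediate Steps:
Q(A) = 1
f = 4 (f = 0 + 4 = 4)
Z(m, Y) = √5 (Z(m, Y) = √(4 + 1) = √5)
L = 31/24 (L = -17*(-1/30) + 29*(1/40) = 17/30 + 29/40 = 31/24 ≈ 1.2917)
(Z(-3, 1) - 1)²*L = (√5 - 1)²*(31/24) = (-1 + √5)²*(31/24) = 31*(-1 + √5)²/24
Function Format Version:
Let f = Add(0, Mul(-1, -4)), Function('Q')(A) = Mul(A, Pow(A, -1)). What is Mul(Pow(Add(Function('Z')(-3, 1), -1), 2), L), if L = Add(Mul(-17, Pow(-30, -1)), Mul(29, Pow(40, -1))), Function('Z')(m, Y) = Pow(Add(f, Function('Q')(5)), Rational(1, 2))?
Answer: Add(Rational(31, 4), Mul(Rational(-31, 12), Pow(5, Rational(1, 2)))) ≈ 1.9735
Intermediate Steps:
Function('Q')(A) = 1
f = 4 (f = Add(0, 4) = 4)
Function('Z')(m, Y) = Pow(5, Rational(1, 2)) (Function('Z')(m, Y) = Pow(Add(4, 1), Rational(1, 2)) = Pow(5, Rational(1, 2)))
L = Rational(31, 24) (L = Add(Mul(-17, Rational(-1, 30)), Mul(29, Rational(1, 40))) = Add(Rational(17, 30), Rational(29, 40)) = Rational(31, 24) ≈ 1.2917)
Mul(Pow(Add(Function('Z')(-3, 1), -1), 2), L) = Mul(Pow(Add(Pow(5, Rational(1, 2)), -1), 2), Rational(31, 24)) = Mul(Pow(Add(-1, Pow(5, Rational(1, 2))), 2), Rational(31, 24)) = Mul(Rational(31, 24), Pow(Add(-1, Pow(5, Rational(1, 2))), 2))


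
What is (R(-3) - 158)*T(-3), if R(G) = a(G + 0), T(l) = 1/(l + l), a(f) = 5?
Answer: 51/2 ≈ 25.500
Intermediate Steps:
T(l) = 1/(2*l)
R(G) = 5
(R(-3) - 158)*T(-3) = (5 - 158)*((½)/(-3)) = -153*(-1)/(2*3) = -153*(-⅙) = 51/2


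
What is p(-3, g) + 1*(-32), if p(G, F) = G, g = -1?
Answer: -35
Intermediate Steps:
p(-3, g) + 1*(-32) = -3 + 1*(-32) = -3 - 32 = -35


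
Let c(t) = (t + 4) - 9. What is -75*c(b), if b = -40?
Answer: 3375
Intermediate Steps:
c(t) = -5 + t (c(t) = (4 + t) - 9 = -5 + t)
-75*c(b) = -75*(-5 - 40) = -75*(-45) = 3375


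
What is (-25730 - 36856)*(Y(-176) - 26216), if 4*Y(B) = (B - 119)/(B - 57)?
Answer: 764582400981/466 ≈ 1.6407e+9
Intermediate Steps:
Y(B) = (-119 + B)/(4*(-57 + B)) (Y(B) = ((B - 119)/(B - 57))/4 = ((-119 + B)/(-57 + B))/4 = (-119 + B)/(4*(-57 + B)))
(-25730 - 36856)*(Y(-176) - 26216) = (-25730 - 36856)*((-119 - 176)/(4*(-57 - 176)) - 26216) = -62586*((¼)*(-295)/(-233) - 26216) = -62586*((¼)*(-1/233)*(-295) - 26216) = -62586*(295/932 - 26216) = -62586*(-24433017/932) = 764582400981/466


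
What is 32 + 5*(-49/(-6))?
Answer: 437/6 ≈ 72.833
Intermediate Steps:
32 + 5*(-49/(-6)) = 32 + 5*(-49*(-⅙)) = 32 + 5*(49/6) = 32 + 245/6 = 437/6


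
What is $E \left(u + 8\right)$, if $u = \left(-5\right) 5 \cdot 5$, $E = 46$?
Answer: $-5382$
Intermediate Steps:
$u = -125$ ($u = \left(-25\right) 5 = -125$)
$E \left(u + 8\right) = 46 \left(-125 + 8\right) = 46 \left(-117\right) = -5382$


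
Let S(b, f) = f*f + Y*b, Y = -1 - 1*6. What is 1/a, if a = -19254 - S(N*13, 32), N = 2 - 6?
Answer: -1/20642 ≈ -4.8445e-5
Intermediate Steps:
Y = -7 (Y = -1 - 6 = -7)
N = -4
S(b, f) = f**2 - 7*b (S(b, f) = f*f - 7*b = f**2 - 7*b)
a = -20642 (a = -19254 - (32**2 - (-28)*13) = -19254 - (1024 - 7*(-52)) = -19254 - (1024 + 364) = -19254 - 1*1388 = -19254 - 1388 = -20642)
1/a = 1/(-20642) = -1/20642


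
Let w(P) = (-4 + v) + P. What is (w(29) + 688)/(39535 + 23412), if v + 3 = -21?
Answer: 689/62947 ≈ 0.010946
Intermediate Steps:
v = -24 (v = -3 - 21 = -24)
w(P) = -28 + P (w(P) = (-4 - 24) + P = -28 + P)
(w(29) + 688)/(39535 + 23412) = ((-28 + 29) + 688)/(39535 + 23412) = (1 + 688)/62947 = 689*(1/62947) = 689/62947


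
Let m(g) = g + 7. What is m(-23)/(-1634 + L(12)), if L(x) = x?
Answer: 8/811 ≈ 0.0098644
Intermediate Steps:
m(g) = 7 + g
m(-23)/(-1634 + L(12)) = (7 - 23)/(-1634 + 12) = -16/(-1622) = -16*(-1/1622) = 8/811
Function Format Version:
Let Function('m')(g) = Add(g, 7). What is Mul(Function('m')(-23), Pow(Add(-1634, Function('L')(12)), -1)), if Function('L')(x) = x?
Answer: Rational(8, 811) ≈ 0.0098644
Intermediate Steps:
Function('m')(g) = Add(7, g)
Mul(Function('m')(-23), Pow(Add(-1634, Function('L')(12)), -1)) = Mul(Add(7, -23), Pow(Add(-1634, 12), -1)) = Mul(-16, Pow(-1622, -1)) = Mul(-16, Rational(-1, 1622)) = Rational(8, 811)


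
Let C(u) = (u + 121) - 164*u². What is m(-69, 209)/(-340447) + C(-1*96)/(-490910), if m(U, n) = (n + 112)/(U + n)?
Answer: 1029100259533/334257673540 ≈ 3.0788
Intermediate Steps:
C(u) = 121 + u - 164*u² (C(u) = (121 + u) - 164*u² = 121 + u - 164*u²)
m(U, n) = (112 + n)/(U + n)
m(-69, 209)/(-340447) + C(-1*96)/(-490910) = ((112 + 209)/(-69 + 209))/(-340447) + (121 - 1*96 - 164*(-1*96)²)/(-490910) = (321/140)*(-1/340447) + (121 - 96 - 164*(-96)²)*(-1/490910) = ((1/140)*321)*(-1/340447) + (121 - 96 - 164*9216)*(-1/490910) = (321/140)*(-1/340447) + (121 - 96 - 1511424)*(-1/490910) = -321/47662580 - 1511399*(-1/490910) = -321/47662580 + 1511399/490910 = 1029100259533/334257673540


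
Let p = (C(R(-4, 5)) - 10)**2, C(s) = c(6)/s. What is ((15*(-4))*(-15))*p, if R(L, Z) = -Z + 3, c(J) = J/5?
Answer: 101124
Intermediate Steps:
c(J) = J/5 (c(J) = J*(1/5) = J/5)
R(L, Z) = 3 - Z
C(s) = 6/(5*s) (C(s) = ((1/5)*6)/s = 6/(5*s))
p = 2809/25 (p = (6/(5*(3 - 1*5)) - 10)**2 = (6/(5*(3 - 5)) - 10)**2 = ((6/5)/(-2) - 10)**2 = ((6/5)*(-1/2) - 10)**2 = (-3/5 - 10)**2 = (-53/5)**2 = 2809/25 ≈ 112.36)
((15*(-4))*(-15))*p = ((15*(-4))*(-15))*(2809/25) = -60*(-15)*(2809/25) = 900*(2809/25) = 101124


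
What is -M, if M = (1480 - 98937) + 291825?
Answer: -194368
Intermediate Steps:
M = 194368 (M = -97457 + 291825 = 194368)
-M = -1*194368 = -194368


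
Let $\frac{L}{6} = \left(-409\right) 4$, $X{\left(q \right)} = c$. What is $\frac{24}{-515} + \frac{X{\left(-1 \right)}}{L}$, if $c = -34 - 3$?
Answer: $- \frac{216529}{5055240} \approx -0.042833$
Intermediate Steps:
$c = -37$ ($c = -34 - 3 = -37$)
$X{\left(q \right)} = -37$
$L = -9816$ ($L = 6 \left(\left(-409\right) 4\right) = 6 \left(-1636\right) = -9816$)
$\frac{24}{-515} + \frac{X{\left(-1 \right)}}{L} = \frac{24}{-515} - \frac{37}{-9816} = 24 \left(- \frac{1}{515}\right) - - \frac{37}{9816} = - \frac{24}{515} + \frac{37}{9816} = - \frac{216529}{5055240}$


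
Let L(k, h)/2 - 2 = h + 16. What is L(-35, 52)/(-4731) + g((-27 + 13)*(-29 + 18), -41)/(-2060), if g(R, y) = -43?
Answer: -84967/9745860 ≈ -0.0087183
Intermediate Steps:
L(k, h) = 36 + 2*h (L(k, h) = 4 + 2*(h + 16) = 4 + 2*(16 + h) = 4 + (32 + 2*h) = 36 + 2*h)
L(-35, 52)/(-4731) + g((-27 + 13)*(-29 + 18), -41)/(-2060) = (36 + 2*52)/(-4731) - 43/(-2060) = (36 + 104)*(-1/4731) - 43*(-1/2060) = 140*(-1/4731) + 43/2060 = -140/4731 + 43/2060 = -84967/9745860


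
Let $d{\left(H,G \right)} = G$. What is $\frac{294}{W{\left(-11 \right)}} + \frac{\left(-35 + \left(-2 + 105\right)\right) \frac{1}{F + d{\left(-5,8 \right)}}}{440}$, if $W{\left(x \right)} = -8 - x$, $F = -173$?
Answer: $\frac{1778683}{18150} \approx 97.999$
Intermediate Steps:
$\frac{294}{W{\left(-11 \right)}} + \frac{\left(-35 + \left(-2 + 105\right)\right) \frac{1}{F + d{\left(-5,8 \right)}}}{440} = \frac{294}{-8 - -11} + \frac{\left(-35 + \left(-2 + 105\right)\right) \frac{1}{-173 + 8}}{440} = \frac{294}{-8 + 11} + \frac{-35 + 103}{-165} \cdot \frac{1}{440} = \frac{294}{3} + 68 \left(- \frac{1}{165}\right) \frac{1}{440} = 294 \cdot \frac{1}{3} - \frac{17}{18150} = 98 - \frac{17}{18150} = \frac{1778683}{18150}$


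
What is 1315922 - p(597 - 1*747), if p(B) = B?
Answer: 1316072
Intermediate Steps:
1315922 - p(597 - 1*747) = 1315922 - (597 - 1*747) = 1315922 - (597 - 747) = 1315922 - 1*(-150) = 1315922 + 150 = 1316072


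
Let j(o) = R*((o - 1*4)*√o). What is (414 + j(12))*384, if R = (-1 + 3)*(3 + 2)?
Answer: 158976 + 61440*√3 ≈ 2.6539e+5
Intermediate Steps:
R = 10 (R = 2*5 = 10)
j(o) = 10*√o*(-4 + o) (j(o) = 10*((o - 1*4)*√o) = 10*((o - 4)*√o) = 10*((-4 + o)*√o) = 10*(√o*(-4 + o)) = 10*√o*(-4 + o))
(414 + j(12))*384 = (414 + 10*√12*(-4 + 12))*384 = (414 + 10*(2*√3)*8)*384 = (414 + 160*√3)*384 = 158976 + 61440*√3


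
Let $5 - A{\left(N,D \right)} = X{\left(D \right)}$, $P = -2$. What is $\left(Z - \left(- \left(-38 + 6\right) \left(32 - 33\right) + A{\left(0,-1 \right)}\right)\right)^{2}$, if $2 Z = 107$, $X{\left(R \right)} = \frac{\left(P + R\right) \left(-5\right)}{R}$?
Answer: $\frac{17161}{4} \approx 4290.3$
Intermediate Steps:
$X{\left(R \right)} = \frac{10 - 5 R}{R}$ ($X{\left(R \right)} = \frac{\left(-2 + R\right) \left(-5\right)}{R} = \frac{10 - 5 R}{R}$)
$Z = \frac{107}{2}$ ($Z = \frac{1}{2} \cdot 107 = \frac{107}{2} \approx 53.5$)
$A{\left(N,D \right)} = 10 - \frac{10}{D}$ ($A{\left(N,D \right)} = 5 - \left(-5 + \frac{10}{D}\right) = 5 + \left(5 - \frac{10}{D}\right) = 10 - \frac{10}{D}$)
$\left(Z - \left(- \left(-38 + 6\right) \left(32 - 33\right) + A{\left(0,-1 \right)}\right)\right)^{2} = \left(\frac{107}{2} - \left(10 + 10 - \left(-38 + 6\right) \left(32 - 33\right)\right)\right)^{2} = \left(\frac{107}{2} - \left(-22 + 10\right)\right)^{2} = \left(\frac{107}{2} + \left(32 - \left(10 + 10\right)\right)\right)^{2} = \left(\frac{107}{2} + \left(32 - 20\right)\right)^{2} = \left(\frac{107}{2} + 12\right)^{2} = \left(\frac{131}{2}\right)^{2} = \frac{17161}{4}$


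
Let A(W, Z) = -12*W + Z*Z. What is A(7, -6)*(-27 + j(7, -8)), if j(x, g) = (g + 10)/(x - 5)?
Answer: 1248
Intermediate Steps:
j(x, g) = (10 + g)/(-5 + x)
A(W, Z) = Z² - 12*W (A(W, Z) = -12*W + Z² = Z² - 12*W)
A(7, -6)*(-27 + j(7, -8)) = ((-6)² - 12*7)*(-27 + (10 - 8)/(-5 + 7)) = (36 - 84)*(-27 + 2/2) = -48*(-27 + (½)*2) = -48*(-27 + 1) = -48*(-26) = 1248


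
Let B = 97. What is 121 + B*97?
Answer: 9530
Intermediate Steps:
121 + B*97 = 121 + 97*97 = 121 + 9409 = 9530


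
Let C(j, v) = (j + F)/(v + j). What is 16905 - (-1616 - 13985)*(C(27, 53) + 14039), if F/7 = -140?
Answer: 17508279767/80 ≈ 2.1885e+8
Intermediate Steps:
F = -980 (F = 7*(-140) = -980)
C(j, v) = (-980 + j)/(j + v) (C(j, v) = (j - 980)/(v + j) = (-980 + j)/(j + v))
16905 - (-1616 - 13985)*(C(27, 53) + 14039) = 16905 - (-1616 - 13985)*((-980 + 27)/(27 + 53) + 14039) = 16905 - (-15601)*(-953/80 + 14039) = 16905 - (-15601)*1122167/80 = 16905 - 1*(-17506927367/80) = 16905 + 17506927367/80 = 17508279767/80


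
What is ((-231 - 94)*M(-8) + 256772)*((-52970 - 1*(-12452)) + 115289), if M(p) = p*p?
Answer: 17643862412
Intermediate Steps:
M(p) = p**2
((-231 - 94)*M(-8) + 256772)*((-52970 - 1*(-12452)) + 115289) = ((-231 - 94)*(-8)**2 + 256772)*((-52970 - 1*(-12452)) + 115289) = (-325*64 + 256772)*((-52970 + 12452) + 115289) = (-20800 + 256772)*(-40518 + 115289) = 235972*74771 = 17643862412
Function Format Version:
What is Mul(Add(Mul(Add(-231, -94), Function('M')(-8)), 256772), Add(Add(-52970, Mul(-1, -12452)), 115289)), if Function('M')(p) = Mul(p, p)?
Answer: 17643862412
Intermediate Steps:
Function('M')(p) = Pow(p, 2)
Mul(Add(Mul(Add(-231, -94), Function('M')(-8)), 256772), Add(Add(-52970, Mul(-1, -12452)), 115289)) = Mul(Add(Mul(Add(-231, -94), Pow(-8, 2)), 256772), Add(Add(-52970, Mul(-1, -12452)), 115289)) = Mul(Add(Mul(-325, 64), 256772), Add(Add(-52970, 12452), 115289)) = Mul(Add(-20800, 256772), Add(-40518, 115289)) = Mul(235972, 74771) = 17643862412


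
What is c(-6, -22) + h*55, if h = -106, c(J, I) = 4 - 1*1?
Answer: -5827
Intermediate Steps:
c(J, I) = 3 (c(J, I) = 4 - 1 = 3)
c(-6, -22) + h*55 = 3 - 106*55 = 3 - 5830 = -5827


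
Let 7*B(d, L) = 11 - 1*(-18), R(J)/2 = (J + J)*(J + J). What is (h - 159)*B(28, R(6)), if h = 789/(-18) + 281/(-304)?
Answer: -5388983/6384 ≈ -844.14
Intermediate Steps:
R(J) = 8*J**2 (R(J) = 2*((J + J)*(J + J)) = 2*((2*J)*(2*J)) = 2*(4*J**2) = 8*J**2)
B(d, L) = 29/7 (B(d, L) = (11 - 1*(-18))/7 = (11 + 18)/7 = (1/7)*29 = 29/7)
h = -40819/912 (h = 789*(-1/18) + 281*(-1/304) = -263/6 - 281/304 = -40819/912 ≈ -44.758)
(h - 159)*B(28, R(6)) = (-40819/912 - 159)*(29/7) = -185827/912*29/7 = -5388983/6384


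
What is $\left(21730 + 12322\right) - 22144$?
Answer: $11908$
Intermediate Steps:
$\left(21730 + 12322\right) - 22144 = 34052 - 22144 = 11908$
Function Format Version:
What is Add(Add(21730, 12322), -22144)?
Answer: 11908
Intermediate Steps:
Add(Add(21730, 12322), -22144) = Add(34052, -22144) = 11908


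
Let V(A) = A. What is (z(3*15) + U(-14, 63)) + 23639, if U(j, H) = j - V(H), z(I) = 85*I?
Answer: 27387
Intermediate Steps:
U(j, H) = j - H
(z(3*15) + U(-14, 63)) + 23639 = (85*(3*15) + (-14 - 1*63)) + 23639 = (85*45 + (-14 - 63)) + 23639 = (3825 - 77) + 23639 = 3748 + 23639 = 27387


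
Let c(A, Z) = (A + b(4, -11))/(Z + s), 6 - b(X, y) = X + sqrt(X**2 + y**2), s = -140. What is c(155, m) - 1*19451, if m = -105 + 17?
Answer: -4434985/228 + sqrt(137)/228 ≈ -19452.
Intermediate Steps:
m = -88
b(X, y) = 6 - X - sqrt(X**2 + y**2) (b(X, y) = 6 - (X + sqrt(X**2 + y**2)) = 6 + (-X - sqrt(X**2 + y**2)) = 6 - X - sqrt(X**2 + y**2))
c(A, Z) = (2 + A - sqrt(137))/(-140 + Z) (c(A, Z) = (A + (6 - 1*4 - sqrt(4**2 + (-11)**2)))/(Z - 140) = (A + (6 - 4 - sqrt(16 + 121)))/(-140 + Z) = (A + (6 - 4 - sqrt(137)))/(-140 + Z) = (A + (2 - sqrt(137)))/(-140 + Z) = (2 + A - sqrt(137))/(-140 + Z))
c(155, m) - 1*19451 = (2 + 155 - sqrt(137))/(-140 - 88) - 1*19451 = (157 - sqrt(137))/(-228) - 19451 = -(157 - sqrt(137))/228 - 19451 = (-157/228 + sqrt(137)/228) - 19451 = -4434985/228 + sqrt(137)/228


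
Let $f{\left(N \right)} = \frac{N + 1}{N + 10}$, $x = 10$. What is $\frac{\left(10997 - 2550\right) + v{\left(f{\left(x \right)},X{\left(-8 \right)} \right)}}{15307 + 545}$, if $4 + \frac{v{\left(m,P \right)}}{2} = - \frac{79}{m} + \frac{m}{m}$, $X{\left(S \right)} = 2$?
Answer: $\frac{29897}{58124} \approx 0.51437$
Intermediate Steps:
$f{\left(N \right)} = \frac{1 + N}{10 + N}$
$v{\left(m,P \right)} = -6 - \frac{158}{m}$ ($v{\left(m,P \right)} = -8 + 2 \left(- \frac{79}{m} + \frac{m}{m}\right) = -8 + 2 \left(- \frac{79}{m} + 1\right) = -8 + 2 \left(1 - \frac{79}{m}\right) = -8 + \left(2 - \frac{158}{m}\right) = -6 - \frac{158}{m}$)
$\frac{\left(10997 - 2550\right) + v{\left(f{\left(x \right)},X{\left(-8 \right)} \right)}}{15307 + 545} = \frac{\left(10997 - 2550\right) - \left(6 + \frac{158}{\frac{1}{10 + 10} \left(1 + 10\right)}\right)}{15307 + 545} = \frac{\left(10997 - 2550\right) - \left(6 + \frac{158}{\frac{1}{20} \cdot 11}\right)}{15852} = \left(8447 - \left(6 + \frac{158}{\frac{1}{20} \cdot 11}\right)\right) \frac{1}{15852} = \left(8447 - \left(6 + \frac{158}{\frac{11}{20}}\right)\right) \frac{1}{15852} = \left(8447 - \frac{3226}{11}\right) \frac{1}{15852} = \frac{89691}{11} \cdot \frac{1}{15852} = \frac{29897}{58124}$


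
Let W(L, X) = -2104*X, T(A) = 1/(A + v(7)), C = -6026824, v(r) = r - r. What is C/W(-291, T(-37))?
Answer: -27874061/263 ≈ -1.0599e+5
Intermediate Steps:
v(r) = 0
T(A) = 1/A (T(A) = 1/(A + 0) = 1/A)
C/W(-291, T(-37)) = -6026824/((-2104/(-37))) = -6026824/((-2104*(-1/37))) = -6026824/2104/37 = -6026824*37/2104 = -27874061/263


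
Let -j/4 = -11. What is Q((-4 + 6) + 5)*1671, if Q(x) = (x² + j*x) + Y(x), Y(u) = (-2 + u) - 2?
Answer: 601560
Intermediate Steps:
Y(u) = -4 + u
j = 44 (j = -4*(-11) = 44)
Q(x) = -4 + x² + 45*x (Q(x) = (x² + 44*x) + (-4 + x) = -4 + x² + 45*x)
Q((-4 + 6) + 5)*1671 = (-4 + ((-4 + 6) + 5)² + 45*((-4 + 6) + 5))*1671 = (-4 + (2 + 5)² + 45*(2 + 5))*1671 = (-4 + 7² + 45*7)*1671 = (-4 + 49 + 315)*1671 = 360*1671 = 601560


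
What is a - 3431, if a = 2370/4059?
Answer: -4641353/1353 ≈ -3430.4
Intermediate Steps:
a = 790/1353 (a = 2370*(1/4059) = 790/1353 ≈ 0.58389)
a - 3431 = 790/1353 - 3431 = -4641353/1353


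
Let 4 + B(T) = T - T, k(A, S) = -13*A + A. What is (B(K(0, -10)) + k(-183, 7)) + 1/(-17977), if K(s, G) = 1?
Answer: 39405583/17977 ≈ 2192.0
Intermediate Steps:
k(A, S) = -12*A
B(T) = -4 (B(T) = -4 + (T - T) = -4 + 0 = -4)
(B(K(0, -10)) + k(-183, 7)) + 1/(-17977) = (-4 - 12*(-183)) + 1/(-17977) = (-4 + 2196) - 1/17977 = 2192 - 1/17977 = 39405583/17977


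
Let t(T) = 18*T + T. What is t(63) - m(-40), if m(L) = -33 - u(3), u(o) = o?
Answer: 1233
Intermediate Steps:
t(T) = 19*T
m(L) = -36 (m(L) = -33 - 1*3 = -33 - 3 = -36)
t(63) - m(-40) = 19*63 - 1*(-36) = 1197 + 36 = 1233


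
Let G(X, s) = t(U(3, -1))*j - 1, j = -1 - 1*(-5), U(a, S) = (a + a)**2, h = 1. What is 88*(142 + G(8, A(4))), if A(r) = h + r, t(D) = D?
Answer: 25080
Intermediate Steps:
U(a, S) = 4*a**2 (U(a, S) = (2*a)**2 = 4*a**2)
j = 4 (j = -1 + 5 = 4)
A(r) = 1 + r
G(X, s) = 143 (G(X, s) = (4*3**2)*4 - 1 = (4*9)*4 - 1 = 36*4 - 1 = 144 - 1 = 143)
88*(142 + G(8, A(4))) = 88*(142 + 143) = 88*285 = 25080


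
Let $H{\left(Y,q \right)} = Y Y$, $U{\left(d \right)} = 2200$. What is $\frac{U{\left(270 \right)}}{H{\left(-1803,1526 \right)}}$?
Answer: $\frac{2200}{3250809} \approx 0.00067675$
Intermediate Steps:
$H{\left(Y,q \right)} = Y^{2}$
$\frac{U{\left(270 \right)}}{H{\left(-1803,1526 \right)}} = \frac{2200}{\left(-1803\right)^{2}} = \frac{2200}{3250809}$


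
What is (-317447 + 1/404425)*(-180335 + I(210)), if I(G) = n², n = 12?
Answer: 23133551784388034/404425 ≈ 5.7201e+10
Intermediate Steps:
I(G) = 144 (I(G) = 12² = 144)
(-317447 + 1/404425)*(-180335 + I(210)) = (-317447 + 1/404425)*(-180335 + 144) = (-317447 + 1/404425)*(-180191) = -128383502974/404425*(-180191) = 23133551784388034/404425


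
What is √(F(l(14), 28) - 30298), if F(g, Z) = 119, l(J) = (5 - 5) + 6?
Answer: I*√30179 ≈ 173.72*I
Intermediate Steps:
l(J) = 6 (l(J) = 0 + 6 = 6)
√(F(l(14), 28) - 30298) = √(119 - 30298) = √(-30179) = I*√30179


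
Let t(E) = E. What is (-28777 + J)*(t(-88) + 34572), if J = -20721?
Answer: -1706889032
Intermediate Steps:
(-28777 + J)*(t(-88) + 34572) = (-28777 - 20721)*(-88 + 34572) = -49498*34484 = -1706889032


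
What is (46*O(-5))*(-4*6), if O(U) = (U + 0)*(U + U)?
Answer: -55200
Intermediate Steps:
O(U) = 2*U² (O(U) = U*(2*U) = 2*U²)
(46*O(-5))*(-4*6) = (46*(2*(-5)²))*(-4*6) = (46*(2*25))*(-24) = (46*50)*(-24) = 2300*(-24) = -55200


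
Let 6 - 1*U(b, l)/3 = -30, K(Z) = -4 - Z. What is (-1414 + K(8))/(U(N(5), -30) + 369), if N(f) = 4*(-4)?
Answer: -1426/477 ≈ -2.9895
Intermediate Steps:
N(f) = -16
U(b, l) = 108 (U(b, l) = 18 - 3*(-30) = 18 + 90 = 108)
(-1414 + K(8))/(U(N(5), -30) + 369) = (-1414 + (-4 - 1*8))/(108 + 369) = (-1414 + (-4 - 8))/477 = (-1414 - 12)*(1/477) = -1426*1/477 = -1426/477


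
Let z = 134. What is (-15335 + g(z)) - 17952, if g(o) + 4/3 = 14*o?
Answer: -94237/3 ≈ -31412.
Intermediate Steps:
g(o) = -4/3 + 14*o
(-15335 + g(z)) - 17952 = (-15335 + (-4/3 + 14*134)) - 17952 = (-15335 + (-4/3 + 1876)) - 17952 = (-15335 + 5624/3) - 17952 = -40381/3 - 17952 = -94237/3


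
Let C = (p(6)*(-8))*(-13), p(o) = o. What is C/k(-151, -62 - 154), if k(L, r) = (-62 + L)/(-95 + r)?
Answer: 64688/71 ≈ 911.10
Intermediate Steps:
k(L, r) = (-62 + L)/(-95 + r)
C = 624 (C = (6*(-8))*(-13) = -48*(-13) = 624)
C/k(-151, -62 - 154) = 624/(((-62 - 151)/(-95 + (-62 - 154)))) = 624/((-213/(-95 - 216))) = 624/((-213/(-311))) = 624/((-1/311*(-213))) = 624/(213/311) = 624*(311/213) = 64688/71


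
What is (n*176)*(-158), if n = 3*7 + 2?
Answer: -639584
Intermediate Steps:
n = 23 (n = 21 + 2 = 23)
(n*176)*(-158) = (23*176)*(-158) = 4048*(-158) = -639584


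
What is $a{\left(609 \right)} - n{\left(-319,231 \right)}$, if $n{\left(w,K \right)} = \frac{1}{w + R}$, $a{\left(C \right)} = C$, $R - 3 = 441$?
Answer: $\frac{76124}{125} \approx 608.99$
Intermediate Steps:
$R = 444$ ($R = 3 + 441 = 444$)
$n{\left(w,K \right)} = \frac{1}{444 + w}$ ($n{\left(w,K \right)} = \frac{1}{w + 444} = \frac{1}{444 + w}$)
$a{\left(609 \right)} - n{\left(-319,231 \right)} = 609 - \frac{1}{444 - 319} = 609 - \frac{1}{125} = \frac{76124}{125}$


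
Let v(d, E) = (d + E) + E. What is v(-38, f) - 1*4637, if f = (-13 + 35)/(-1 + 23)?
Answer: -4673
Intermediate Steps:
f = 1 (f = 22/22 = 22*(1/22) = 1)
v(d, E) = d + 2*E (v(d, E) = (E + d) + E = d + 2*E)
v(-38, f) - 1*4637 = (-38 + 2*1) - 1*4637 = (-38 + 2) - 4637 = -36 - 4637 = -4673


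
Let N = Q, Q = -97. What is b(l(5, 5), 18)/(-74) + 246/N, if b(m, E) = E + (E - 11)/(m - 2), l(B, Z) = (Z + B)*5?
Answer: -958279/344544 ≈ -2.7813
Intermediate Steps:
l(B, Z) = 5*B + 5*Z (l(B, Z) = (B + Z)*5 = 5*B + 5*Z)
N = -97
b(m, E) = E + (-11 + E)/(-2 + m)
b(l(5, 5), 18)/(-74) + 246/N = ((-11 - 1*18 + 18*(5*5 + 5*5))/(-2 + (5*5 + 5*5)))/(-74) + 246/(-97) = ((-11 - 18 + 18*(25 + 25))/(-2 + (25 + 25)))*(-1/74) + 246*(-1/97) = ((-11 - 18 + 18*50)/(-2 + 50))*(-1/74) - 246/97 = ((-11 - 18 + 900)/48)*(-1/74) - 246/97 = ((1/48)*871)*(-1/74) - 246/97 = (871/48)*(-1/74) - 246/97 = -871/3552 - 246/97 = -958279/344544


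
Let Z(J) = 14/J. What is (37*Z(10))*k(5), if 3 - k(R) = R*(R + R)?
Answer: -12173/5 ≈ -2434.6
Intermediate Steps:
k(R) = 3 - 2*R² (k(R) = 3 - R*(R + R) = 3 - R*2*R = 3 - 2*R²)
(37*Z(10))*k(5) = (37*(14/10))*(3 - 2*5²) = (37*(14*(⅒)))*(3 - 2*25) = (37*(7/5))*(3 - 50) = (259/5)*(-47) = -12173/5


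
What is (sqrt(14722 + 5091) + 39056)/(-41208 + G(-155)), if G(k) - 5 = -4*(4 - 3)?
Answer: -39056/41207 - sqrt(19813)/41207 ≈ -0.95122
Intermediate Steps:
G(k) = 1 (G(k) = 5 - 4*(4 - 3) = 5 - 4*1 = 5 - 4 = 1)
(sqrt(14722 + 5091) + 39056)/(-41208 + G(-155)) = (sqrt(14722 + 5091) + 39056)/(-41208 + 1) = (sqrt(19813) + 39056)/(-41207) = (39056 + sqrt(19813))*(-1/41207) = -39056/41207 - sqrt(19813)/41207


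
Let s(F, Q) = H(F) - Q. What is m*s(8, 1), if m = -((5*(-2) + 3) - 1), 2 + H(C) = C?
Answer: 40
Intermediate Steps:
H(C) = -2 + C
s(F, Q) = -2 + F - Q (s(F, Q) = (-2 + F) - Q = -2 + F - Q)
m = 8 (m = -((-10 + 3) - 1) = -(-7 - 1) = -1*(-8) = 8)
m*s(8, 1) = 8*(-2 + 8 - 1*1) = 8*(-2 + 8 - 1) = 8*5 = 40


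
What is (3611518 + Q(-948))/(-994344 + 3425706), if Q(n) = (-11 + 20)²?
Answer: 3611599/2431362 ≈ 1.4854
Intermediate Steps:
Q(n) = 81 (Q(n) = 9² = 81)
(3611518 + Q(-948))/(-994344 + 3425706) = (3611518 + 81)/(-994344 + 3425706) = 3611599/2431362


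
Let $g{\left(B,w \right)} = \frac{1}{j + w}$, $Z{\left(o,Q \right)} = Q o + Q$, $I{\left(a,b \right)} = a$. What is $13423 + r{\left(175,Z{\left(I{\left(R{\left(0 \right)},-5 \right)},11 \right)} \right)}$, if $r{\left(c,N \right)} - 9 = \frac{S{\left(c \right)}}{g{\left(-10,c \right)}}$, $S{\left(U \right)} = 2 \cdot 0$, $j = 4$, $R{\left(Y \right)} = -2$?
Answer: $13432$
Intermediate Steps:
$Z{\left(o,Q \right)} = Q + Q o$
$S{\left(U \right)} = 0$
$g{\left(B,w \right)} = \frac{1}{4 + w}$
$r{\left(c,N \right)} = 9$ ($r{\left(c,N \right)} = 9 + \frac{0}{\frac{1}{4 + c}} = 9 + 0 \left(4 + c\right) = 9 + 0 = 9$)
$13423 + r{\left(175,Z{\left(I{\left(R{\left(0 \right)},-5 \right)},11 \right)} \right)} = 13423 + 9 = 13432$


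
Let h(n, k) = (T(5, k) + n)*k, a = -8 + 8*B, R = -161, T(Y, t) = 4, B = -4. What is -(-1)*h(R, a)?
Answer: 6280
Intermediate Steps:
a = -40 (a = -8 + 8*(-4) = -8 - 32 = -40)
h(n, k) = k*(4 + n) (h(n, k) = (4 + n)*k = k*(4 + n))
-(-1)*h(R, a) = -(-1)*(-40*(4 - 161)) = -(-1)*(-40*(-157)) = -(-1)*6280 = -1*(-6280) = 6280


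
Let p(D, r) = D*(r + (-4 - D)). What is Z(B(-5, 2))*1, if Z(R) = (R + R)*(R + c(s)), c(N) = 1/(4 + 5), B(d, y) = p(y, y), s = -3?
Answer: 1136/9 ≈ 126.22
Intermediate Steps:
p(D, r) = D*(-4 + r - D)
B(d, y) = -4*y (B(d, y) = y*(-4 + y - y) = y*(-4) = -4*y)
c(N) = ⅑ (c(N) = 1/9 = ⅑)
Z(R) = 2*R*(⅑ + R) (Z(R) = (R + R)*(R + ⅑) = (2*R)*(⅑ + R) = 2*R*(⅑ + R))
Z(B(-5, 2))*1 = (2*(-4*2)*(1 + 9*(-4*2))/9)*1 = ((2/9)*(-8)*(1 + 9*(-8)))*1 = ((2/9)*(-8)*(1 - 72))*1 = ((2/9)*(-8)*(-71))*1 = (1136/9)*1 = 1136/9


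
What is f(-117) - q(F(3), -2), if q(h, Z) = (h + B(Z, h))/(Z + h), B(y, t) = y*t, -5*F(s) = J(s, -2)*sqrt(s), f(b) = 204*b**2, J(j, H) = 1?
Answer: 270877929/97 + 10*sqrt(3)/97 ≈ 2.7926e+6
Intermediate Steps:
F(s) = -sqrt(s)/5
B(y, t) = t*y
q(h, Z) = (h + Z*h)/(Z + h) (q(h, Z) = (h + h*Z)/(Z + h) = (h + Z*h)/(Z + h))
f(-117) - q(F(3), -2) = 204*(-117)**2 - (-sqrt(3)/5)*(1 - 2)/(-2 - sqrt(3)/5) = 204*13689 - (-sqrt(3)/5)*(-1)/(-2 - sqrt(3)/5) = 2792556 - sqrt(3)/(5*(-2 - sqrt(3)/5))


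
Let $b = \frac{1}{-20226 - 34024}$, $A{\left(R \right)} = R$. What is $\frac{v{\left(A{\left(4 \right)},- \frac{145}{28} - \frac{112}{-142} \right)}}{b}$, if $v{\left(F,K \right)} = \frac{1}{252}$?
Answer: $- \frac{3875}{18} \approx -215.28$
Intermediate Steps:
$v{\left(F,K \right)} = \frac{1}{252}$
$b = - \frac{1}{54250}$ ($b = \frac{1}{-54250} = - \frac{1}{54250} \approx -1.8433 \cdot 10^{-5}$)
$\frac{v{\left(A{\left(4 \right)},- \frac{145}{28} - \frac{112}{-142} \right)}}{b} = \frac{1}{252 \left(- \frac{1}{54250}\right)} = \frac{1}{252} \left(-54250\right) = - \frac{3875}{18}$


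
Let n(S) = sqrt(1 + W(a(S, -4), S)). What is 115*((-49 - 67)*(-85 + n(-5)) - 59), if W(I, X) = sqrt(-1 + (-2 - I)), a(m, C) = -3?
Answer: 1113775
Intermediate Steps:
W(I, X) = sqrt(-3 - I)
n(S) = 1 (n(S) = sqrt(1 + sqrt(-3 - 1*(-3))) = sqrt(1 + sqrt(-3 + 3)) = sqrt(1 + sqrt(0)) = sqrt(1 + 0) = sqrt(1) = 1)
115*((-49 - 67)*(-85 + n(-5)) - 59) = 115*((-49 - 67)*(-85 + 1) - 59) = 115*(-116*(-84) - 59) = 115*(9744 - 59) = 115*9685 = 1113775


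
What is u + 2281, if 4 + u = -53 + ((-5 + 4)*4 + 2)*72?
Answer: 2080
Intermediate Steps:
u = -201 (u = -4 + (-53 + ((-5 + 4)*4 + 2)*72) = -4 + (-53 + (-1*4 + 2)*72) = -4 + (-53 + (-4 + 2)*72) = -4 + (-53 - 2*72) = -4 + (-53 - 144) = -4 - 197 = -201)
u + 2281 = -201 + 2281 = 2080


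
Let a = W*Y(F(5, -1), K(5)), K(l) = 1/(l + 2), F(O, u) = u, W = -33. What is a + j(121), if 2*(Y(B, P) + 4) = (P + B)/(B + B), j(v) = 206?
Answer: 4633/14 ≈ 330.93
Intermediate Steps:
K(l) = 1/(2 + l)
Y(B, P) = -4 + (B + P)/(4*B) (Y(B, P) = -4 + ((P + B)/(B + B))/2 = -4 + ((B + P)/((2*B)))/2 = -4 + ((B + P)*(1/(2*B)))/2 = -4 + ((B + P)/(2*B))/2 = -4 + (B + P)/(4*B))
a = 1749/14 (a = -33*(1/(2 + 5) - 15*(-1))/(4*(-1)) = -33*(-1)*(1/7 + 15)/4 = -33*(-1)*(⅐ + 15)/4 = -33*(-1)*106/(4*7) = -33*(-53/14) = 1749/14 ≈ 124.93)
a + j(121) = 1749/14 + 206 = 4633/14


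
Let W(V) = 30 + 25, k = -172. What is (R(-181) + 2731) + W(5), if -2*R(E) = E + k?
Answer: 5925/2 ≈ 2962.5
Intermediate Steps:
W(V) = 55
R(E) = 86 - E/2 (R(E) = -(E - 172)/2 = -(-172 + E)/2 = 86 - E/2)
(R(-181) + 2731) + W(5) = ((86 - ½*(-181)) + 2731) + 55 = ((86 + 181/2) + 2731) + 55 = (353/2 + 2731) + 55 = 5815/2 + 55 = 5925/2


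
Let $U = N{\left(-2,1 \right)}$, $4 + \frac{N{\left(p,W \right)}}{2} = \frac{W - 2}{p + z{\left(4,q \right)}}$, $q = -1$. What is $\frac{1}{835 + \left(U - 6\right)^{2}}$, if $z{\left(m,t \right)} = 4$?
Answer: $\frac{1}{1060} \approx 0.0009434$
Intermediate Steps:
$N{\left(p,W \right)} = -8 + \frac{2 \left(-2 + W\right)}{4 + p}$ ($N{\left(p,W \right)} = -8 + 2 \frac{W - 2}{p + 4} = -8 + 2 \frac{-2 + W}{4 + p} = -8 + \frac{2 \left(-2 + W\right)}{4 + p}$)
$U = -9$ ($U = \frac{2 \left(-18 + 1 - -8\right)}{4 - 2} = \frac{2 \left(-18 + 1 + 8\right)}{2} = 2 \cdot \frac{1}{2} \left(-9\right) = -9$)
$\frac{1}{835 + \left(U - 6\right)^{2}} = \frac{1}{835 + \left(-9 - 6\right)^{2}} = \frac{1}{835 + \left(-15\right)^{2}} = \frac{1}{835 + 225} = \frac{1}{1060}$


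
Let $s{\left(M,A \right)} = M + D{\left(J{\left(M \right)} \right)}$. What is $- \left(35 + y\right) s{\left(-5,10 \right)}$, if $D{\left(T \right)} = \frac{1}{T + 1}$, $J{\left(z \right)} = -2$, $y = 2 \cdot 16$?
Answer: $402$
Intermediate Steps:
$y = 32$
$D{\left(T \right)} = \frac{1}{1 + T}$
$s{\left(M,A \right)} = -1 + M$ ($s{\left(M,A \right)} = M + \frac{1}{1 - 2} = M + \frac{1}{-1} = M - 1 = -1 + M$)
$- \left(35 + y\right) s{\left(-5,10 \right)} = - \left(35 + 32\right) \left(-1 - 5\right) = - 67 \left(-6\right) = \left(-1\right) \left(-402\right) = 402$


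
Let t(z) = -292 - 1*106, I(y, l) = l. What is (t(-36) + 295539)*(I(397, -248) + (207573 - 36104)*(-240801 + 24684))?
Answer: -10937148094318061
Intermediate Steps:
t(z) = -398 (t(z) = -292 - 106 = -398)
(t(-36) + 295539)*(I(397, -248) + (207573 - 36104)*(-240801 + 24684)) = (-398 + 295539)*(-248 + (207573 - 36104)*(-240801 + 24684)) = 295141*(-248 + 171469*(-216117)) = 295141*(-248 - 37057365873) = 295141*(-37057366121) = -10937148094318061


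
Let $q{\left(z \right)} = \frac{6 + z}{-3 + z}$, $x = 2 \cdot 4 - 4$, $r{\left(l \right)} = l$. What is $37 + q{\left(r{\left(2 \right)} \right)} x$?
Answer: $5$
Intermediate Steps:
$x = 4$ ($x = 8 - 4 = 4$)
$q{\left(z \right)} = \frac{6 + z}{-3 + z}$
$37 + q{\left(r{\left(2 \right)} \right)} x = 37 + \frac{6 + 2}{-3 + 2} \cdot 4 = 37 + \frac{1}{-1} \cdot 8 \cdot 4 = 37 + \left(-1\right) 8 \cdot 4 = 37 - 32 = 5$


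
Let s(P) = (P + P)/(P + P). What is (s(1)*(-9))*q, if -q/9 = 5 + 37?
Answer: 3402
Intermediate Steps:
s(P) = 1 (s(P) = (2*P)/((2*P)) = (2*P)*(1/(2*P)) = 1)
q = -378 (q = -9*(5 + 37) = -9*42 = -378)
(s(1)*(-9))*q = (1*(-9))*(-378) = -9*(-378) = 3402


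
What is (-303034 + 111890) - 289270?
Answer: -480414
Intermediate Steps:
(-303034 + 111890) - 289270 = -191144 - 289270 = -480414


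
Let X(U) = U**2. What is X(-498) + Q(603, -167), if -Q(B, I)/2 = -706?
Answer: 249416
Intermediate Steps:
Q(B, I) = 1412 (Q(B, I) = -2*(-706) = 1412)
X(-498) + Q(603, -167) = (-498)**2 + 1412 = 248004 + 1412 = 249416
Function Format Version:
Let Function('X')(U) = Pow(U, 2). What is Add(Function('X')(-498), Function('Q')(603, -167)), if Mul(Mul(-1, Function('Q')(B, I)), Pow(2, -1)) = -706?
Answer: 249416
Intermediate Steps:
Function('Q')(B, I) = 1412 (Function('Q')(B, I) = Mul(-2, -706) = 1412)
Add(Function('X')(-498), Function('Q')(603, -167)) = Add(Pow(-498, 2), 1412) = Add(248004, 1412) = 249416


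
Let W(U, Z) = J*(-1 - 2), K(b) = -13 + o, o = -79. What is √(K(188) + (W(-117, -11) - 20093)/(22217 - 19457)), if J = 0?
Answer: I*√189068970/1380 ≈ 9.9639*I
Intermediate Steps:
K(b) = -92 (K(b) = -13 - 79 = -92)
W(U, Z) = 0 (W(U, Z) = 0*(-1 - 2) = 0*(-3) = 0)
√(K(188) + (W(-117, -11) - 20093)/(22217 - 19457)) = √(-92 + (0 - 20093)/(22217 - 19457)) = √(-92 - 20093/2760) = √(-274013/2760) = I*√189068970/1380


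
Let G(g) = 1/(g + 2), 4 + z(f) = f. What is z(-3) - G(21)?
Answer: -162/23 ≈ -7.0435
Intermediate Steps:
z(f) = -4 + f
G(g) = 1/(2 + g)
z(-3) - G(21) = (-4 - 3) - 1/(2 + 21) = -7 - 1/23 = -162/23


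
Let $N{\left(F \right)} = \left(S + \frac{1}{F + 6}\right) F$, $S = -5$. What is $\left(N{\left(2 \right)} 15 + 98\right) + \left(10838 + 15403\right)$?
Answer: $\frac{104771}{4} \approx 26193.0$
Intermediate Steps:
$N{\left(F \right)} = F \left(-5 + \frac{1}{6 + F}\right)$ ($N{\left(F \right)} = \left(-5 + \frac{1}{F + 6}\right) F = \left(-5 + \frac{1}{6 + F}\right) F = F \left(-5 + \frac{1}{6 + F}\right)$)
$\left(N{\left(2 \right)} 15 + 98\right) + \left(10838 + 15403\right) = \left(\frac{2 \left(-29 - 10\right)}{6 + 2} \cdot 15 + 98\right) + \left(10838 + 15403\right) = \left(\frac{2 \left(-29 - 10\right)}{8} \cdot 15 + 98\right) + 26241 = \left(2 \cdot \frac{1}{8} \left(-39\right) 15 + 98\right) + 26241 = \left(\left(- \frac{39}{4}\right) 15 + 98\right) + 26241 = \left(- \frac{585}{4} + 98\right) + 26241 = - \frac{193}{4} + 26241 = \frac{104771}{4}$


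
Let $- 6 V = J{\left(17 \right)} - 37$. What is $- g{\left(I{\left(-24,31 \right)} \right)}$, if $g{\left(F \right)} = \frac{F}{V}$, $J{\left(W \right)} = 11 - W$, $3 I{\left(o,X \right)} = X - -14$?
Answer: $- \frac{90}{43} \approx -2.093$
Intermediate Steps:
$I{\left(o,X \right)} = \frac{14}{3} + \frac{X}{3}$ ($I{\left(o,X \right)} = \frac{X - -14}{3} = \frac{X + 14}{3} = \frac{14 + X}{3} = \frac{14}{3} + \frac{X}{3}$)
$V = \frac{43}{6}$ ($V = - \frac{\left(11 - 17\right) - 37}{6} = - \frac{-6 - 37}{6} = \left(- \frac{1}{6}\right) \left(-43\right) = \frac{43}{6} \approx 7.1667$)
$g{\left(F \right)} = \frac{6 F}{43}$ ($g{\left(F \right)} = \frac{F}{\frac{43}{6}} = F \frac{6}{43} = \frac{6 F}{43}$)
$- g{\left(I{\left(-24,31 \right)} \right)} = - \frac{6 \left(\frac{14}{3} + \frac{1}{3} \cdot 31\right)}{43} = - \frac{6 \left(\frac{14}{3} + \frac{31}{3}\right)}{43} = - \frac{6 \cdot 15}{43} = \left(-1\right) \frac{90}{43} = - \frac{90}{43}$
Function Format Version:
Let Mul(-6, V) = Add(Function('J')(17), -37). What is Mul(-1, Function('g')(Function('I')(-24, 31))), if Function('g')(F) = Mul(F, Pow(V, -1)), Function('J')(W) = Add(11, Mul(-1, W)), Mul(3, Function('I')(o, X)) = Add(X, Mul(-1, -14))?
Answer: Rational(-90, 43) ≈ -2.0930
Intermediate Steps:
Function('I')(o, X) = Add(Rational(14, 3), Mul(Rational(1, 3), X)) (Function('I')(o, X) = Mul(Rational(1, 3), Add(X, Mul(-1, -14))) = Mul(Rational(1, 3), Add(X, 14)) = Mul(Rational(1, 3), Add(14, X)) = Add(Rational(14, 3), Mul(Rational(1, 3), X)))
V = Rational(43, 6) (V = Mul(Rational(-1, 6), Add(Add(11, Mul(-1, 17)), -37)) = Mul(Rational(-1, 6), Add(Add(11, -17), -37)) = Mul(Rational(-1, 6), Add(-6, -37)) = Mul(Rational(-1, 6), -43) = Rational(43, 6) ≈ 7.1667)
Function('g')(F) = Mul(Rational(6, 43), F) (Function('g')(F) = Mul(F, Pow(Rational(43, 6), -1)) = Mul(F, Rational(6, 43)) = Mul(Rational(6, 43), F))
Mul(-1, Function('g')(Function('I')(-24, 31))) = Mul(-1, Mul(Rational(6, 43), Add(Rational(14, 3), Mul(Rational(1, 3), 31)))) = Mul(-1, Mul(Rational(6, 43), Add(Rational(14, 3), Rational(31, 3)))) = Mul(-1, Mul(Rational(6, 43), 15)) = Mul(-1, Rational(90, 43)) = Rational(-90, 43)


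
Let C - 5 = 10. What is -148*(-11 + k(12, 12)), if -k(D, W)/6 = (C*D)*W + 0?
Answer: 1919708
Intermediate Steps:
C = 15 (C = 5 + 10 = 15)
k(D, W) = -90*D*W (k(D, W) = -6*((15*D)*W + 0) = -6*(15*D*W + 0) = -90*D*W)
-148*(-11 + k(12, 12)) = -148*(-11 - 90*12*12) = -148*(-11 - 12960) = -148*(-12971) = 1919708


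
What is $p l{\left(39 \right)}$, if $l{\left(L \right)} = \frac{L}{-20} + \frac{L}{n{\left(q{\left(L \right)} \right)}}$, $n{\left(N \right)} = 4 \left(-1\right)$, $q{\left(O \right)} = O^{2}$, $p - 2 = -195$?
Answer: $\frac{22581}{10} \approx 2258.1$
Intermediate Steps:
$p = -193$ ($p = 2 - 195 = -193$)
$n{\left(N \right)} = -4$
$l{\left(L \right)} = - \frac{3 L}{10}$ ($l{\left(L \right)} = \frac{L}{-20} + \frac{L}{-4} = L \left(- \frac{1}{20}\right) + L \left(- \frac{1}{4}\right) = - \frac{L}{20} - \frac{L}{4} = - \frac{3 L}{10}$)
$p l{\left(39 \right)} = - 193 \left(\left(- \frac{3}{10}\right) 39\right) = \left(-193\right) \left(- \frac{117}{10}\right) = \frac{22581}{10}$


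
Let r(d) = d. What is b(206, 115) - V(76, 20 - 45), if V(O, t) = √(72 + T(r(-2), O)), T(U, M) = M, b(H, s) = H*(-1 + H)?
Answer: 42230 - 2*√37 ≈ 42218.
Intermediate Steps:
V(O, t) = √(72 + O)
b(206, 115) - V(76, 20 - 45) = 206*(-1 + 206) - √(72 + 76) = 206*205 - √148 = 42230 - 2*√37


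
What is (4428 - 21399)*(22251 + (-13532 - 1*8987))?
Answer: 4548228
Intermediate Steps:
(4428 - 21399)*(22251 + (-13532 - 1*8987)) = -16971*(22251 + (-13532 - 8987)) = -16971*(22251 - 22519) = -16971*(-268) = 4548228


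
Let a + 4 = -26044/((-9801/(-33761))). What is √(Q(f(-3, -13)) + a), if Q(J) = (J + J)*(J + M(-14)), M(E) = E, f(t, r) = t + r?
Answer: 4*I*√54368858/99 ≈ 297.92*I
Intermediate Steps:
f(t, r) = r + t
a = -879310688/9801 (a = -4 - 26044/((-9801/(-33761))) = -4 - 26044/((-9801*(-1/33761))) = -4 - 26044/9801/33761 = -4 - 26044*33761/9801 = -4 - 879271484/9801 = -879310688/9801 ≈ -89716.)
Q(J) = 2*J*(-14 + J) (Q(J) = (J + J)*(J - 14) = (2*J)*(-14 + J) = 2*J*(-14 + J))
√(Q(f(-3, -13)) + a) = √(2*(-13 - 3)*(-14 + (-13 - 3)) - 879310688/9801) = √(2*(-16)*(-14 - 16) - 879310688/9801) = √(2*(-16)*(-30) - 879310688/9801) = √(960 - 879310688/9801) = √(-869901728/9801) = 4*I*√54368858/99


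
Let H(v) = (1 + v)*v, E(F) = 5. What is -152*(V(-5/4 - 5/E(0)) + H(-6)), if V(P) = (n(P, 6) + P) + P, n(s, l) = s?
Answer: -3534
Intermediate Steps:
H(v) = v*(1 + v)
V(P) = 3*P (V(P) = (P + P) + P = 2*P + P = 3*P)
-152*(V(-5/4 - 5/E(0)) + H(-6)) = -152*(3*(-5/4 - 5/5) - 6*(1 - 6)) = -152*(3*(-5*¼ - 5*⅕) - 6*(-5)) = -152*(3*(-5/4 - 1) + 30) = -152*(3*(-9/4) + 30) = -152*(-27/4 + 30) = -152*93/4 = -3534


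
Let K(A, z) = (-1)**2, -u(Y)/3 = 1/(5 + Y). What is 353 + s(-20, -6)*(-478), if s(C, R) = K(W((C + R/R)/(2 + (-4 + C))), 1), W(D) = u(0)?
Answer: -125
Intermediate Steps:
u(Y) = -3/(5 + Y)
W(D) = -3/5 (W(D) = -3/(5 + 0) = -3/5)
K(A, z) = 1
s(C, R) = 1
353 + s(-20, -6)*(-478) = 353 + 1*(-478) = 353 - 478 = -125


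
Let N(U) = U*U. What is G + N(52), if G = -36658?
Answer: -33954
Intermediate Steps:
N(U) = U²
G + N(52) = -36658 + 52² = -36658 + 2704 = -33954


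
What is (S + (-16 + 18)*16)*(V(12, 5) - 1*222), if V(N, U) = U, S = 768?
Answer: -173600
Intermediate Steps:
(S + (-16 + 18)*16)*(V(12, 5) - 1*222) = (768 + (-16 + 18)*16)*(5 - 1*222) = (768 + 2*16)*(5 - 222) = (768 + 32)*(-217) = 800*(-217) = -173600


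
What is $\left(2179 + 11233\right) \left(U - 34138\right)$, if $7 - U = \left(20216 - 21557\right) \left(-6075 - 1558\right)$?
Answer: $-137741025408$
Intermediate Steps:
$U = -10235846$ ($U = 7 - \left(20216 - 21557\right) \left(-6075 - 1558\right) = 7 - \left(-1341\right) \left(-7633\right) = 7 - 10235853 = -10235846$)
$\left(2179 + 11233\right) \left(U - 34138\right) = \left(2179 + 11233\right) \left(-10235846 - 34138\right) = 13412 \left(-10269984\right) = -137741025408$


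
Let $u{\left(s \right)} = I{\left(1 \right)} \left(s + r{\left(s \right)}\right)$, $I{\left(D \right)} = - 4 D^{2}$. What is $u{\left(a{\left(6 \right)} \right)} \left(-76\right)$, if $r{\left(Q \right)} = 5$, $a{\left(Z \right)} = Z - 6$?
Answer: $1520$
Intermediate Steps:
$a{\left(Z \right)} = -6 + Z$ ($a{\left(Z \right)} = Z - 6 = -6 + Z$)
$u{\left(s \right)} = -20 - 4 s$ ($u{\left(s \right)} = - 4 \cdot 1^{2} \left(s + 5\right) = \left(-4\right) 1 \left(5 + s\right) = - 4 \left(5 + s\right) = -20 - 4 s$)
$u{\left(a{\left(6 \right)} \right)} \left(-76\right) = \left(-20 - 4 \left(-6 + 6\right)\right) \left(-76\right) = \left(-20 - 0\right) \left(-76\right) = \left(-20 + 0\right) \left(-76\right) = \left(-20\right) \left(-76\right) = 1520$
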